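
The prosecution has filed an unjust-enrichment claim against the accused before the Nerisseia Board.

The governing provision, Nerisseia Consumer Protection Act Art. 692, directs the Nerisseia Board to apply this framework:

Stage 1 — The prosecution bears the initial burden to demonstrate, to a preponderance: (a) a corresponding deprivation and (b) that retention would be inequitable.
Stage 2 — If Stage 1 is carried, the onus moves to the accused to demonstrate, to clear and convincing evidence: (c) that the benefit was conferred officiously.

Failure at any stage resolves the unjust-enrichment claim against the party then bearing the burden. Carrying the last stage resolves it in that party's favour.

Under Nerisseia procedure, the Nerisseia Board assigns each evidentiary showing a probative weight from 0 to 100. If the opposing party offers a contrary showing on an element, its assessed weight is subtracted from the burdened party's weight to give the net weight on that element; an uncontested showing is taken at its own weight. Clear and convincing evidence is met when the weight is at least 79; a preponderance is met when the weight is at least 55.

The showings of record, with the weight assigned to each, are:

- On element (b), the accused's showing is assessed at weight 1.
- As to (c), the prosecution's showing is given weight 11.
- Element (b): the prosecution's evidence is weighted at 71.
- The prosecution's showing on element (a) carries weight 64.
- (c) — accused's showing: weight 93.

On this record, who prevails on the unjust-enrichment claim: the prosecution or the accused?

accused

Stage 1 — burden on prosecution; standard: a preponderance (weight is at least 55).
    (a): 64 ≥ 55 [met]
    (b): 71 − 1 = 70 ≥ 55 [met]
  Stage 1 is satisfied; the onus moves to the accused.
Stage 2 — burden on accused; standard: clear and convincing evidence (weight is at least 79).
    (c): 93 − 11 = 82 ≥ 79 [met]
  Stage 2 carried; the final stage is satisfied.
Every stage carried; the accused prevails.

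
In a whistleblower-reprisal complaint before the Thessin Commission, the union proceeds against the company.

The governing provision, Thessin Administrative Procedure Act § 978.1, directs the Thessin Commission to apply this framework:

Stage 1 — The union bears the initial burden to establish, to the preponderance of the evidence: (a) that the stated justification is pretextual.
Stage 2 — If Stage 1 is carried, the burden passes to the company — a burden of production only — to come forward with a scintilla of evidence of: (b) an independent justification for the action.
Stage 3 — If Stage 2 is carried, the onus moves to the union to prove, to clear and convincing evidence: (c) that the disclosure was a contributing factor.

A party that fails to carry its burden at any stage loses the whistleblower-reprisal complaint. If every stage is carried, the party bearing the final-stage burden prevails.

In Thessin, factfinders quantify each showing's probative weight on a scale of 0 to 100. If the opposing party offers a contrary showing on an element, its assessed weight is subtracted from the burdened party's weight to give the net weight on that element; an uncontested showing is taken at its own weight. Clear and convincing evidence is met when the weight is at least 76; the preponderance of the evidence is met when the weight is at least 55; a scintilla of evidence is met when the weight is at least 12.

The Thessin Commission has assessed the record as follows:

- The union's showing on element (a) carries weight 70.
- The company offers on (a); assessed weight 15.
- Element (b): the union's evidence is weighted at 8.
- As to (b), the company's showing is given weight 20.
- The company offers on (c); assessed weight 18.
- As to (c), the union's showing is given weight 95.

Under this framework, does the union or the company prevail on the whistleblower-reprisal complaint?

union

At Stage 1 the union must meet the preponderance of the evidence (weight is at least 55): on (a) the weight is 70 less the opposing 15 gives net 55, ≥ 55, so (a) meets the standard.
  Stage 1 is satisfied; the onus moves to the company.
At Stage 2 the company must meet a scintilla of evidence (weight is at least 12): on (b) the weight is 20 less the opposing 8 gives net 12, which does reach 12, so (b) meets the standard.
  The company carries Stage 2; the union now bears the burden.
At Stage 3 the union must meet clear and convincing evidence (weight is at least 76): on (c) the weight is 95 less the opposing 18 gives net 77, which does reach 76, so (c) meets the standard.
  Stage 3 carried; the final stage is satisfied.
Every stage carried; the union prevails.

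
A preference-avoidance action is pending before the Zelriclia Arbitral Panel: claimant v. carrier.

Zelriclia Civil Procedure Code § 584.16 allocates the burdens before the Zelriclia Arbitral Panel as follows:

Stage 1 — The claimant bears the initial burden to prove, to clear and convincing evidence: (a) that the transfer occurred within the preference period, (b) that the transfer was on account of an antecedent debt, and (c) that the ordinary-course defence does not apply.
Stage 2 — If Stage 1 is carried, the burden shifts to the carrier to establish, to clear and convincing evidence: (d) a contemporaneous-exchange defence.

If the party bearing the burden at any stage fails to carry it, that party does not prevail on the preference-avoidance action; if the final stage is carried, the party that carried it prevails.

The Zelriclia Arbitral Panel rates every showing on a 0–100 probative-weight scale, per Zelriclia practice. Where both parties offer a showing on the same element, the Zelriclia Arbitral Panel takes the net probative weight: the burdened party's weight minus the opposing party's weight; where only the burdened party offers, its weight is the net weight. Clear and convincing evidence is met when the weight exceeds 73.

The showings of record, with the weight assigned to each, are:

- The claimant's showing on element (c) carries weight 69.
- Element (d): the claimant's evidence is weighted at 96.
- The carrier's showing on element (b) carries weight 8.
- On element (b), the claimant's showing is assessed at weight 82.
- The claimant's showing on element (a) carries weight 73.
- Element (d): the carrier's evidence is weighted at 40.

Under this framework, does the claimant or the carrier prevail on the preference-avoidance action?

Stage 1 (claimant, clear and convincing evidence, weight exceeds 73): (a) 73 ≤ 73 — fails; (b) net 82−8=74 > 73 — meets; (c) 69 ≤ 73 — fails.
  Stage 1 not carried; the claimant fails its burden.
The carrier prevails.

carrier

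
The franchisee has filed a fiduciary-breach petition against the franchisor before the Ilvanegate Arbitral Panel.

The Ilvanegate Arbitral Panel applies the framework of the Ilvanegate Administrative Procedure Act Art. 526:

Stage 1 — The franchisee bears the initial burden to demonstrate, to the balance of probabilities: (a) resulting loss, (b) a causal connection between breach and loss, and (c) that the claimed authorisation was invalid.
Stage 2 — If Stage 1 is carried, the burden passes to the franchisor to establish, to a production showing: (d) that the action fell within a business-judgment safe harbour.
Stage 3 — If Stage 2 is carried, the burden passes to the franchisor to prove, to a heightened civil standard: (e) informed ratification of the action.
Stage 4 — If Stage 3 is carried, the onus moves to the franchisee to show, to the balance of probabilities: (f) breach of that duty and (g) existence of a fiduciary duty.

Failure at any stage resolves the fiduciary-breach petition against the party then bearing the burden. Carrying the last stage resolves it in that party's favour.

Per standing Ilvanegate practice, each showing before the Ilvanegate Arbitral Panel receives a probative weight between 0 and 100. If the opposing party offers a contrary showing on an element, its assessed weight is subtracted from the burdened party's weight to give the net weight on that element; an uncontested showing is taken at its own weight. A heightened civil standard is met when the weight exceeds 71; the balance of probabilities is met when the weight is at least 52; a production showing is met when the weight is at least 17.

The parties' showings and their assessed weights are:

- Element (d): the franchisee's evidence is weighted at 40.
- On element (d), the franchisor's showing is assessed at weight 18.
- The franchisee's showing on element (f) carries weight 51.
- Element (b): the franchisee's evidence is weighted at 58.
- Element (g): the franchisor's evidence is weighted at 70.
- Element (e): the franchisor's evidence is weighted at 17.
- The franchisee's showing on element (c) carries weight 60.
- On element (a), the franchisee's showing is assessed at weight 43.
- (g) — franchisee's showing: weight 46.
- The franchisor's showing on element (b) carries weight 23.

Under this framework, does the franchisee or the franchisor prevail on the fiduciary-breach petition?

Stage 1 — burden on franchisee; standard: the balance of probabilities (weight is at least 52).
    (a): 43 < 52 [not met]
    (b): 58 − 23 = 35 < 52 [not met]
    (c): 60 ≥ 52 [met]
  Stage 1 not carried; the franchisee fails its burden.
The analysis ends at Stage 1; the franchisor prevails.

franchisor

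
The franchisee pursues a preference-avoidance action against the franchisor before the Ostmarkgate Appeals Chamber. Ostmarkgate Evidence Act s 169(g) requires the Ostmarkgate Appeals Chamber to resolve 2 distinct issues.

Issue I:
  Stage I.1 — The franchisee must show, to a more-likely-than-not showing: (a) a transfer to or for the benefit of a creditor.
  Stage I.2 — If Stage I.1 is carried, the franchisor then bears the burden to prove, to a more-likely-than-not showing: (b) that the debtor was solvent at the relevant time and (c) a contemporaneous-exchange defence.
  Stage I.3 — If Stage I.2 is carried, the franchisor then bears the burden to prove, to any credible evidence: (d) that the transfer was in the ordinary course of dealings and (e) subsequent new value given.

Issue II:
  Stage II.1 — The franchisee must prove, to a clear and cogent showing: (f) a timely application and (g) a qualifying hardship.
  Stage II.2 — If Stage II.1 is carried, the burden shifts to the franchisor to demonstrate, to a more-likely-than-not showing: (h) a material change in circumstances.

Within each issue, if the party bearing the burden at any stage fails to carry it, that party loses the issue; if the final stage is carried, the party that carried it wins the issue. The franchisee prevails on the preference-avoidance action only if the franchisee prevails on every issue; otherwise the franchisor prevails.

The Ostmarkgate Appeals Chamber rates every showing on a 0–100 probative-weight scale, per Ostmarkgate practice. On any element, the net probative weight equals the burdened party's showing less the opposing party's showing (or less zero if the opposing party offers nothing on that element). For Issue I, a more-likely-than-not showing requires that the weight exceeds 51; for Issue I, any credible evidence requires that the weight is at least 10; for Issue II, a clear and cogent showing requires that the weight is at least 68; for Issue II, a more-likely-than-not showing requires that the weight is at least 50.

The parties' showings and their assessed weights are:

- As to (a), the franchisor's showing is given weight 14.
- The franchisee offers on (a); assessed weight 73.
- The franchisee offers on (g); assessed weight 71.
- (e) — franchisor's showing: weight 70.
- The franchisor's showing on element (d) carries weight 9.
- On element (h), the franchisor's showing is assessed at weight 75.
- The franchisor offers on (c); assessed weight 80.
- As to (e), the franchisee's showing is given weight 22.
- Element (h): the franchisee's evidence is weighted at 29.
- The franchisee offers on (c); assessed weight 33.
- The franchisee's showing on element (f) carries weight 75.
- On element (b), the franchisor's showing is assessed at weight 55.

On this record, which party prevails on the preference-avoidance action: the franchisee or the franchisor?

— Issue I —
At Stage I.1 the franchisee must meet a more-likely-than-not showing (weight exceeds 51): on (a) the weight is 73 less the opposing 14 gives net 59, > 51, so (a) meets the standard.
  The franchisee carries Stage I.1; the franchisor now bears the burden.
At Stage I.2 the franchisor must meet a more-likely-than-not showing (weight exceeds 51): on (b) the weight is 55, > 51, so (b) meets the standard; on (c) the weight is 80 less the opposing 33 gives net 47, ≤ 51, so (c) does not meet the standard.
  The franchisor does not carry Stage I.2.
So the franchisee prevails on this issue.
— Issue II —
Stage II.1 (franchisee, a clear and cogent showing, weight is at least 68): (f) 75 ≥ 68 — meets; (g) 71 ≥ 68 — meets.
  The franchisee carries Stage II.1; the franchisor now bears the burden.
Stage II.2 (franchisor, a more-likely-than-not showing, weight is at least 50): (h) net 75−29=46 < 50 — fails.
  Not every element is met, so the franchisor fails to carry Stage II.2.
The analysis ends at Stage II.2; the franchisee prevails on this issue.
Per-issue: Issue I → franchisee; Issue II → franchisee. The franchisee must prevail on every issue; overall, the franchisee prevails.

franchisee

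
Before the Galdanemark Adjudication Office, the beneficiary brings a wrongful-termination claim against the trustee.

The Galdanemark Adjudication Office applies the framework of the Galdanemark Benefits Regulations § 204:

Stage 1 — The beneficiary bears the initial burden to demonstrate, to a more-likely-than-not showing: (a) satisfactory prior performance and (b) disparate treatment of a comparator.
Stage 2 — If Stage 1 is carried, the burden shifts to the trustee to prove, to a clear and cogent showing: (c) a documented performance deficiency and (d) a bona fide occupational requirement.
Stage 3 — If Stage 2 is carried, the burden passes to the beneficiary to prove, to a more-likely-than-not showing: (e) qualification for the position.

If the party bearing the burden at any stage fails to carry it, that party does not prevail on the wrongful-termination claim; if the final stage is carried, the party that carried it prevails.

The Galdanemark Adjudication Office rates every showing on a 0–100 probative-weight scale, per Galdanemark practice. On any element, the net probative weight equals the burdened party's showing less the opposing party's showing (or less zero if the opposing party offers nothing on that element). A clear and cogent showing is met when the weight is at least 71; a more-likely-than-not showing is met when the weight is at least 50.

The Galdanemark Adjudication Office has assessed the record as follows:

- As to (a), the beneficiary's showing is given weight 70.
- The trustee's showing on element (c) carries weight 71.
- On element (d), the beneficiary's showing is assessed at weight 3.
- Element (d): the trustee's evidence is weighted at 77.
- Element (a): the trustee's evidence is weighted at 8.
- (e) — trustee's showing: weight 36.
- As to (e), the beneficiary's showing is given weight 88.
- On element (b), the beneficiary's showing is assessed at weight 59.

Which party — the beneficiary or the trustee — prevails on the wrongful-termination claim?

Stage 1 — burden on beneficiary; standard: a more-likely-than-not showing (weight is at least 50).
    (a): 70 − 8 = 62 ≥ 50 [met]
    (b): 59 ≥ 50 [met]
  All elements met. The burden passes to the trustee.
Stage 2 — burden on trustee; standard: a clear and cogent showing (weight is at least 71).
    (c): 71 ≥ 71 [met]
    (d): 77 − 3 = 74 ≥ 71 [met]
  The trustee carries Stage 2; the beneficiary now bears the burden.
Stage 3 — burden on beneficiary; standard: a more-likely-than-not showing (weight is at least 50).
    (e): 88 − 36 = 52 ≥ 50 [met]
  The beneficiary carries the last stage.
All stages carried — the beneficiary prevails.

beneficiary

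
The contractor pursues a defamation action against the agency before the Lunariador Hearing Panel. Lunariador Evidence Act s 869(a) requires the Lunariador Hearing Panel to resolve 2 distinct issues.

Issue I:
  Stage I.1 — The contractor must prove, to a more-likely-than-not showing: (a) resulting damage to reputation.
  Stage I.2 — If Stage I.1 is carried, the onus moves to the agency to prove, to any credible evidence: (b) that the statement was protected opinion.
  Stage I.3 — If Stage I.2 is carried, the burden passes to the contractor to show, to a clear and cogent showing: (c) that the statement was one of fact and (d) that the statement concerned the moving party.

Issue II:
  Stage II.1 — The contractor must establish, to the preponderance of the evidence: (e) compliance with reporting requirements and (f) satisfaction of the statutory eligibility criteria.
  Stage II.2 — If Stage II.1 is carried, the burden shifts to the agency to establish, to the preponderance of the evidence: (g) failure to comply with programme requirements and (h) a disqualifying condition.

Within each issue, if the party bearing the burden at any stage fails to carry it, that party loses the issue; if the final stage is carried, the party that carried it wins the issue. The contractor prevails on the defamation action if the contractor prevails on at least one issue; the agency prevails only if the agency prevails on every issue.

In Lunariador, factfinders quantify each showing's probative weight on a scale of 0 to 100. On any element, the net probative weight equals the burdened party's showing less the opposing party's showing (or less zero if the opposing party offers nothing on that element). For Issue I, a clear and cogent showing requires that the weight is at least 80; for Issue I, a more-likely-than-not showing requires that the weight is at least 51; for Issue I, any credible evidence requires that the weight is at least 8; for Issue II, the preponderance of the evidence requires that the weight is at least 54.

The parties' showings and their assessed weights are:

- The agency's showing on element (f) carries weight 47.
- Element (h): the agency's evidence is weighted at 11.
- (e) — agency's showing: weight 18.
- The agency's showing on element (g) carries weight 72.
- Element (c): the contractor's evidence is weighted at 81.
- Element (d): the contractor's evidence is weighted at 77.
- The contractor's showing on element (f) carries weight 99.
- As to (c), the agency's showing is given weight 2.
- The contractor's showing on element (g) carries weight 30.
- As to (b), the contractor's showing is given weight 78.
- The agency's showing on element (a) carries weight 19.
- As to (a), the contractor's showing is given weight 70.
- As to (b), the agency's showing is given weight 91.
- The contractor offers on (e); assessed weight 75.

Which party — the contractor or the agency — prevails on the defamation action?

agency

— Issue I —
Stage I.1 (contractor, a more-likely-than-not showing, weight is at least 51): (a) net 70−19=51 ≥ 51 — meets.
  Stage I.1 carried; the burden shifts to the agency.
Stage I.2 (agency, any credible evidence, weight is at least 8): (b) net 91−78=13 ≥ 8 — meets.
  The agency carries Stage I.2; the contractor now bears the burden.
Stage I.3 (contractor, a clear and cogent showing, weight is at least 80): (c) net 81−2=79 < 80 — fails; (d) 77 < 80 — fails.
  The contractor does not carry Stage I.3.
The analysis ends at Stage I.3; the agency prevails on this issue.
— Issue II —
At Stage II.1 the contractor must meet the preponderance of the evidence (weight is at least 54): on (e) the weight is 75 less the opposing 18 gives net 57, which does reach 54, so (e) meets the standard; on (f) the weight is 99 less the opposing 47 gives net 52, which does not reach 54, so (f) does not meet the standard.
  Not every element is met, so the contractor fails to carry Stage II.1.
The analysis ends at Stage II.1; the agency prevails on this issue.
Per-issue: Issue I → agency; Issue II → agency. The contractor must prevail on at least one issue; overall, the agency prevails.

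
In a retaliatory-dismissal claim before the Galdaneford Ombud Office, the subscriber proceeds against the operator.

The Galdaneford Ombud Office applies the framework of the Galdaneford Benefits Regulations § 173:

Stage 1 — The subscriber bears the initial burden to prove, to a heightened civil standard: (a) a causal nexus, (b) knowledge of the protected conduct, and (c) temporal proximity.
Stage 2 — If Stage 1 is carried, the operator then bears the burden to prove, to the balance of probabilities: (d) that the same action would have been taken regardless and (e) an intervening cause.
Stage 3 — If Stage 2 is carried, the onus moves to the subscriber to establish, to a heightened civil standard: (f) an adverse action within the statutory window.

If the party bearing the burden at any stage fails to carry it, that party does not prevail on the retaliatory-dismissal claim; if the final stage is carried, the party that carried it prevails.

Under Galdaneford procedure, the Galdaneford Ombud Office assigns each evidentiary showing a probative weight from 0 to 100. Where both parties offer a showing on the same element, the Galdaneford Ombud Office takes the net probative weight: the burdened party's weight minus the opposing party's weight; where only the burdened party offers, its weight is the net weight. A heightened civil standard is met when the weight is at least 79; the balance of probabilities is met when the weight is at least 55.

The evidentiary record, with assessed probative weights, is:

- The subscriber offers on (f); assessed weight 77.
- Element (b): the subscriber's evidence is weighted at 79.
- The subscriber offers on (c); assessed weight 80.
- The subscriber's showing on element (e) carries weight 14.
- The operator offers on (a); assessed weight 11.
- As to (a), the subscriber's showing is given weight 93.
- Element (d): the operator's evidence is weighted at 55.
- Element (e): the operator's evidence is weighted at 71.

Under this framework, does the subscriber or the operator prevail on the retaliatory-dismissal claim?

operator

At Stage 1 the subscriber must meet a heightened civil standard (weight is at least 79): on (a) the weight is 93 less the opposing 11 gives net 82, which does reach 79, so (a) meets the standard; on (b) the weight is 79, which does reach 79, so (b) meets the standard; on (c) the weight is 80, ≥ 79, so (c) meets the standard.
  Stage 1 is satisfied; the onus moves to the operator.
At Stage 2 the operator must meet the balance of probabilities (weight is at least 55): on (d) the weight is 55, ≥ 55, so (d) meets the standard; on (e) the weight is 71 less the opposing 14 gives net 57, ≥ 55, so (e) meets the standard.
  Stage 2 carried; the burden shifts to the subscriber.
At Stage 3 the subscriber must meet a heightened civil standard (weight is at least 79): on (f) the weight is 77, which does not reach 79, so (f) does not meet the standard.
  Not every element is met, so the subscriber fails to carry Stage 3.
The analysis ends at Stage 3; the operator prevails.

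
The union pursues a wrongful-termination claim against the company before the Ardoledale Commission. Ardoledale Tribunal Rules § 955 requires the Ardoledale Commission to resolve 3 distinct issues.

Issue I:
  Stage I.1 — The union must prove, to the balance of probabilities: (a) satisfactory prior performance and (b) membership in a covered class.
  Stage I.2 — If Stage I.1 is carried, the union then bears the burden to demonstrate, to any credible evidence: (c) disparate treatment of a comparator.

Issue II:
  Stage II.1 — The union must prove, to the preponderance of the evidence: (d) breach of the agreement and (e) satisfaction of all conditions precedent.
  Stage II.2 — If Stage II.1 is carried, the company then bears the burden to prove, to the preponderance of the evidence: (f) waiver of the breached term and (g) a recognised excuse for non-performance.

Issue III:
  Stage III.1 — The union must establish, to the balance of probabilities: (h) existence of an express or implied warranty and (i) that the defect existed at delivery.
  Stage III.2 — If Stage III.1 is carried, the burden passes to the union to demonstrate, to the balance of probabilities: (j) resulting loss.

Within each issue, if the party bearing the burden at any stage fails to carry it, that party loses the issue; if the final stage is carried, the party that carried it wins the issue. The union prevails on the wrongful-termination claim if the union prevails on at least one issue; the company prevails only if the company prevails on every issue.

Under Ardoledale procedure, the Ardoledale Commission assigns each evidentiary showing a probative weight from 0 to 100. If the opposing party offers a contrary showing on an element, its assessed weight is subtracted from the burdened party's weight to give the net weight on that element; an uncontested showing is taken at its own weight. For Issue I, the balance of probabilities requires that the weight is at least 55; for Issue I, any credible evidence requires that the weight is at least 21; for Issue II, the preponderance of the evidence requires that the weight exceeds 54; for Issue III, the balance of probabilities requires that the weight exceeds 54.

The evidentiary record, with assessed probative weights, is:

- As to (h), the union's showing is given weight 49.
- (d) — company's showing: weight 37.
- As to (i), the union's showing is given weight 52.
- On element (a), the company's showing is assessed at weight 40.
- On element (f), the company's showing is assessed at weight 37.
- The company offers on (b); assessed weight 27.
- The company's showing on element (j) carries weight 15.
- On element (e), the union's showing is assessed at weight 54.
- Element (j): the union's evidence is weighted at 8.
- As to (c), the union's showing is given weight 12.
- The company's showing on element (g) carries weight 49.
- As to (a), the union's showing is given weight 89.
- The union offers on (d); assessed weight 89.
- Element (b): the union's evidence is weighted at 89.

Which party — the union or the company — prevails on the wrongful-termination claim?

company

— Issue I —
Stage I.1 (union, the balance of probabilities, weight is at least 55): (a) net 89−40=49 < 55 — fails; (b) net 89−27=62 ≥ 55 — meets.
  The union does not carry Stage I.1.
So the company prevails on this issue.
— Issue II —
Stage II.1 (union, the preponderance of the evidence, weight exceeds 54): (d) net 89−37=52 ≤ 54 — fails; (e) 54 ≤ 54 — fails.
  Stage II.1 not carried; the union fails its burden.
The analysis ends at Stage II.1; the company prevails on this issue.
— Issue III —
At Stage III.1 the union must meet the balance of probabilities (weight exceeds 54): on (h) the weight is 49, which does not exceed 54, so (h) does not meet the standard; on (i) the weight is 52, ≤ 54, so (i) does not meet the standard.
  Stage III.1 not carried; the union fails its burden.
The analysis ends at Stage III.1; the company prevails on this issue.
Per-issue: Issue I → company; Issue II → company; Issue III → company. The union must prevail on at least one issue; overall, the company prevails.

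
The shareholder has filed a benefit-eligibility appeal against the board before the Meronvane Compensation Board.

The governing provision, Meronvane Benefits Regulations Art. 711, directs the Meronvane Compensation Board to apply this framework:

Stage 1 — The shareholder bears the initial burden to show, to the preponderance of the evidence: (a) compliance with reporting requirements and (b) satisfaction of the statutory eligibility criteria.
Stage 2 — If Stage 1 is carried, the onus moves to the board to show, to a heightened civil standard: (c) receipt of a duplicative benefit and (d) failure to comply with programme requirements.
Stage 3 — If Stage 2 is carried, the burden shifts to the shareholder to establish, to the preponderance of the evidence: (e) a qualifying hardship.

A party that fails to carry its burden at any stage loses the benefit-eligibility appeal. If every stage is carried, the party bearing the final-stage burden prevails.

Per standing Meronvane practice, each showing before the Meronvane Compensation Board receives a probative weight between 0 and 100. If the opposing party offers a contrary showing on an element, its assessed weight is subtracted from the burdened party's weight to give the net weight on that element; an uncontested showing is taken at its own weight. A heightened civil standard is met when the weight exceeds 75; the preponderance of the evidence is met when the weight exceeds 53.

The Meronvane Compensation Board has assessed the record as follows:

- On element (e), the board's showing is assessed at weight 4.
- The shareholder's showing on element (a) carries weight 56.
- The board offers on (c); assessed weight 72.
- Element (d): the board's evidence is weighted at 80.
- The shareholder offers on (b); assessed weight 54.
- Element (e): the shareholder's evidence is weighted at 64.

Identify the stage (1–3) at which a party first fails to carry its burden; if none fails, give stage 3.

stage 2

At Stage 1 the shareholder must meet the preponderance of the evidence (weight exceeds 53): on (a) the weight is 56, > 53, so (a) meets the standard; on (b) the weight is 54, which does exceed 53, so (b) meets the standard.
  Stage 1 is satisfied; the onus moves to the board.
At Stage 2 the board must meet a heightened civil standard (weight exceeds 75): on (c) the weight is 72, ≤ 75, so (c) does not meet the standard; on (d) the weight is 80, > 75, so (d) meets the standard.
  The board does not carry Stage 2.
So the shareholder prevails.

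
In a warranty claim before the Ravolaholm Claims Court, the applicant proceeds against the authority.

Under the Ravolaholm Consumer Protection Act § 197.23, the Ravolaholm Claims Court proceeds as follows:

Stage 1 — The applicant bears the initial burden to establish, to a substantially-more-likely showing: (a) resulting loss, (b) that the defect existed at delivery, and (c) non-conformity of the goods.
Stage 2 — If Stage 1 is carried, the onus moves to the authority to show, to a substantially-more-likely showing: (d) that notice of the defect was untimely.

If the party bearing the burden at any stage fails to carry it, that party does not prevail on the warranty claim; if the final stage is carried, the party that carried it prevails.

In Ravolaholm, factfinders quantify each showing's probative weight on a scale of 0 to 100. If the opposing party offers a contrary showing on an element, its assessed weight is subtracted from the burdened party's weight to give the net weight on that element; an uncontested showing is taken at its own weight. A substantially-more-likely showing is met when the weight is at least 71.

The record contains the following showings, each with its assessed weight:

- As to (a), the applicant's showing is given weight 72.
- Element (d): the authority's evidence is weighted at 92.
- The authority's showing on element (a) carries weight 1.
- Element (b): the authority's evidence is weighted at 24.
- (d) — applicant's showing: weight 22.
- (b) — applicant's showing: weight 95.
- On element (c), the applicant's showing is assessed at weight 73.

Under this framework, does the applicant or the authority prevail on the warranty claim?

At Stage 1 the applicant must meet a substantially-more-likely showing (weight is at least 71): on (a) the weight is 72 less the opposing 1 gives net 71, which does reach 71, so (a) meets the standard; on (b) the weight is 95 less the opposing 24 gives net 71, ≥ 71, so (b) meets the standard; on (c) the weight is 73, ≥ 71, so (c) meets the standard.
  Stage 1 carried; the burden shifts to the authority.
At Stage 2 the authority must meet a substantially-more-likely showing (weight is at least 71): on (d) the weight is 92 less the opposing 22 gives net 70, which does not reach 71, so (d) does not meet the standard.
  Stage 2 not carried; the authority fails its burden.
The analysis ends at Stage 2; the applicant prevails.

applicant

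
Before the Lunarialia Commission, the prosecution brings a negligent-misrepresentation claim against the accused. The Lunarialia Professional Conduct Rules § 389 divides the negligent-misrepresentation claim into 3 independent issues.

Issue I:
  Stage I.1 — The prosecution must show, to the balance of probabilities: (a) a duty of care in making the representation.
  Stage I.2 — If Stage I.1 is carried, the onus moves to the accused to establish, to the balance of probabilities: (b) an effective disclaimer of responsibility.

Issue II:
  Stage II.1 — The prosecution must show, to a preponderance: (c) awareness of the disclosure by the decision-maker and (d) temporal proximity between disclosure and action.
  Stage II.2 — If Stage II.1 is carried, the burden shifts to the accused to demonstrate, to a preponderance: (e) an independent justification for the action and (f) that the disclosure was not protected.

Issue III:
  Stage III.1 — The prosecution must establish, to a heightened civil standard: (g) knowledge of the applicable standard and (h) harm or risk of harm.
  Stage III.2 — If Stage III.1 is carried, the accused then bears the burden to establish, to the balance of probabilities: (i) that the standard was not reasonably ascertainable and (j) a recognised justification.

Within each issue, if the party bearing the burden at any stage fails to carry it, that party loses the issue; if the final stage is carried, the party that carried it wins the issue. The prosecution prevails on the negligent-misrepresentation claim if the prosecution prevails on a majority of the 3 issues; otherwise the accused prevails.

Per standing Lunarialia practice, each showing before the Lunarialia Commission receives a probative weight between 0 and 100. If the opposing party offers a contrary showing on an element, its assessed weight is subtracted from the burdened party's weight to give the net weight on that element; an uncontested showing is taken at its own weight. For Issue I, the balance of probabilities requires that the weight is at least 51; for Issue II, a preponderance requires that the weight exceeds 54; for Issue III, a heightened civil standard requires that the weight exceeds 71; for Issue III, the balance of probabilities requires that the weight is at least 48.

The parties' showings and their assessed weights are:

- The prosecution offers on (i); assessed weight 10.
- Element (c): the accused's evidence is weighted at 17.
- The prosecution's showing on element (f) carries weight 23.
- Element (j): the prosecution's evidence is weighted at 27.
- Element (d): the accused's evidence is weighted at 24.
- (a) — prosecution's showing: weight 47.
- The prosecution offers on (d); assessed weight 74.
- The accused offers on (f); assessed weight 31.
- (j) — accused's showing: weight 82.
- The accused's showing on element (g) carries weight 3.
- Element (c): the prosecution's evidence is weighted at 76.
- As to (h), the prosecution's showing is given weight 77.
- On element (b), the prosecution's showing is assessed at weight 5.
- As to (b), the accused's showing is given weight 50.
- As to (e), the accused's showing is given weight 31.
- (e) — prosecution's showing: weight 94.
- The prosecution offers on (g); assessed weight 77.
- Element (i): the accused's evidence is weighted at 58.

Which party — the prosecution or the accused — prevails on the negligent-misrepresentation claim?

accused

— Issue I —
Stage I.1 (prosecution, the balance of probabilities, weight is at least 51): (a) 47 < 51 — fails.
  Not every element is met, so the prosecution fails to carry Stage I.1.
So the accused prevails on this issue.
— Issue II —
Stage II.1 — burden on prosecution; standard: a preponderance (weight exceeds 54).
    (c): 76 − 17 = 59 > 54 [met]
    (d): 74 − 24 = 50 ≤ 54 [not met]
  Stage II.1 not carried; the prosecution fails its burden.
The accused prevails on this issue.
— Issue III —
Stage III.1 (prosecution, a heightened civil standard, weight exceeds 71): (g) net 77−3=74 > 71 — meets; (h) 77 > 71 — meets.
  Stage III.1 carried; the burden shifts to the accused.
Stage III.2 (accused, the balance of probabilities, weight is at least 48): (i) net 58−10=48 ≥ 48 — meets; (j) net 82−27=55 ≥ 48 — meets.
  All elements met at the final stage.
All stages carried — the accused prevails on this issue.
Per-issue: Issue I → accused; Issue II → accused; Issue III → accused. The prosecution must prevail on a majority of issues; overall, the accused prevails.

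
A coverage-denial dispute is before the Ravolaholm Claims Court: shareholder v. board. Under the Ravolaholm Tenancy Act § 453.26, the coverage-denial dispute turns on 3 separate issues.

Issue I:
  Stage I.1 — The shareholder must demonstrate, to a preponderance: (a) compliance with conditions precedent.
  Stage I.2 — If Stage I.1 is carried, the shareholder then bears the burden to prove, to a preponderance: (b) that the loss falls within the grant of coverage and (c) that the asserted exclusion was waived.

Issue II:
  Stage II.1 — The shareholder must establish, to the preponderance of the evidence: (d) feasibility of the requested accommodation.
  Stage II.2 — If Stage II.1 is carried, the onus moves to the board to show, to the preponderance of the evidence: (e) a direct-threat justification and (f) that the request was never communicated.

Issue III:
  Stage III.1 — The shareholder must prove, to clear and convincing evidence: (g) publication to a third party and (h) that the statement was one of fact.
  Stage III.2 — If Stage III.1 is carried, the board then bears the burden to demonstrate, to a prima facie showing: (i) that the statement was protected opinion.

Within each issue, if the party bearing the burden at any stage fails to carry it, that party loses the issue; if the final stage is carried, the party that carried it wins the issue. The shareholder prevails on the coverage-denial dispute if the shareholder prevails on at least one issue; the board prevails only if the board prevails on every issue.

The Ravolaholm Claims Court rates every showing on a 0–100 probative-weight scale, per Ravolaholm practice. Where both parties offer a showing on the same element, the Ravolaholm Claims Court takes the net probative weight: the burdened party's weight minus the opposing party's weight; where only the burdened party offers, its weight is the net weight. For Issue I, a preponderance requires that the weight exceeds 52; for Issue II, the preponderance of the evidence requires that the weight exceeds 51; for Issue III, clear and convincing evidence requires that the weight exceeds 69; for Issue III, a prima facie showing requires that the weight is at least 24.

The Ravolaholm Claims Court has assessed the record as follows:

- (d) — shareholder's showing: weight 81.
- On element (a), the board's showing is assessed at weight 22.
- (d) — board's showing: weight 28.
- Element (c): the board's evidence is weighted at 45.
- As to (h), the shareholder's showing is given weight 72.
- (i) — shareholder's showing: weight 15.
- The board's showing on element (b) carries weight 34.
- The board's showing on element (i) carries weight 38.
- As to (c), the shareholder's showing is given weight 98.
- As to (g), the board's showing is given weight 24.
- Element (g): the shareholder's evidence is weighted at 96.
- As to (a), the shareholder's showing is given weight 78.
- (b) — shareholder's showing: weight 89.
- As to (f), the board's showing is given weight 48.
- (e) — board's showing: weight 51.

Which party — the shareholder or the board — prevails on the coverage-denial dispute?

— Issue I —
At Stage I.1 the shareholder must meet a preponderance (weight exceeds 52): on (a) the weight is 78 less the opposing 22 gives net 56, which does exceed 52, so (a) meets the standard.
  All elements met. The shareholder retains the burden for Stage I.2.
At Stage I.2 the shareholder must meet a preponderance (weight exceeds 52): on (b) the weight is 89 less the opposing 34 gives net 55, > 52, so (b) meets the standard; on (c) the weight is 98 less the opposing 45 gives net 53, > 52, so (c) meets the standard.
  Stage I.2 carried; the final stage is satisfied.
Every stage carried; the shareholder prevails on this issue.
— Issue II —
At Stage II.1 the shareholder must meet the preponderance of the evidence (weight exceeds 51): on (d) the weight is 81 less the opposing 28 gives net 53, which does exceed 51, so (d) meets the standard.
  All elements met. The burden passes to the board.
At Stage II.2 the board must meet the preponderance of the evidence (weight exceeds 51): on (e) the weight is 51, ≤ 51, so (e) does not meet the standard; on (f) the weight is 48, ≤ 51, so (f) does not meet the standard.
  Stage II.2 not carried; the board fails its burden.
The analysis ends at Stage II.2; the shareholder prevails on this issue.
— Issue III —
Stage III.1 — burden on shareholder; standard: clear and convincing evidence (weight exceeds 69).
    (g): 96 − 24 = 72 > 69 [met]
    (h): 72 > 69 [met]
  The shareholder carries Stage III.1; the board now bears the burden.
Stage III.2 — burden on board; standard: a prima facie showing (weight is at least 24).
    (i): 38 − 15 = 23 < 24 [not met]
  The board does not carry Stage III.2.
So the shareholder prevails on this issue.
Per-issue: Issue I → shareholder; Issue II → shareholder; Issue III → shareholder. The shareholder must prevail on at least one issue; overall, the shareholder prevails.

shareholder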